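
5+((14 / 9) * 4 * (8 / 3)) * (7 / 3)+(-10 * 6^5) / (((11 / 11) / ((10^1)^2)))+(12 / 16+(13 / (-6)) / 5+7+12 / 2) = -12597027607 / 1620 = -7775942.97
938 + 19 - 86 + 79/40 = 34919/40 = 872.98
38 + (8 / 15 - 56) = -262 / 15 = -17.47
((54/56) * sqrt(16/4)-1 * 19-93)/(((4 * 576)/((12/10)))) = -1541/26880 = -0.06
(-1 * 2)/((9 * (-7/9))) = 2/7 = 0.29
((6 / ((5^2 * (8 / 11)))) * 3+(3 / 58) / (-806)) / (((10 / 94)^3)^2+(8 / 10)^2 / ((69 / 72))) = 143415163979479923 / 96750307575198914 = 1.48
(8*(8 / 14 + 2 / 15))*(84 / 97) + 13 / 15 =1673 / 291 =5.75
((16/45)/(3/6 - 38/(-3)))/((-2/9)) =-48/395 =-0.12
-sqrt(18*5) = -3*sqrt(10) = -9.49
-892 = -892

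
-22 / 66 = -1 / 3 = -0.33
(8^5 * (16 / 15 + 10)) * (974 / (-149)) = -5298061312 / 2235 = -2370497.23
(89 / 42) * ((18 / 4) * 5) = 47.68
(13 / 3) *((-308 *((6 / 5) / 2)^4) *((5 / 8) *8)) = -108108 / 125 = -864.86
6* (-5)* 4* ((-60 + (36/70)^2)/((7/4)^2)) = 28099584/12005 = 2340.66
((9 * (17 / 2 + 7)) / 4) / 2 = 279 / 16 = 17.44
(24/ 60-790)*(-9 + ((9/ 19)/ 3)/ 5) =3363696/ 475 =7081.47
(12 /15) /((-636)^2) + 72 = 36404641 /505620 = 72.00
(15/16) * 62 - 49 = 73/8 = 9.12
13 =13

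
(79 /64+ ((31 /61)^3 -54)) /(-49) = 764608213 /711812416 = 1.07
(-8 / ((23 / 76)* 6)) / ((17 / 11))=-3344 / 1173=-2.85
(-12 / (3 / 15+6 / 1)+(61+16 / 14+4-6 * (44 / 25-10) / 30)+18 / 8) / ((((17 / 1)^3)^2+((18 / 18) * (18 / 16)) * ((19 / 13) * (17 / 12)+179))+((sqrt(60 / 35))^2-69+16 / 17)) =13064517544 / 4630287935585625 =0.00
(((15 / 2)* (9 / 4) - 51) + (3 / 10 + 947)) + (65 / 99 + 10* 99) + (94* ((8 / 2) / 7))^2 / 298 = 55323426553 / 28911960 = 1913.51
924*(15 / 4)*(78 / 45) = 6006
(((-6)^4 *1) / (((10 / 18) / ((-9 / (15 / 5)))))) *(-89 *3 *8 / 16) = 4671432 / 5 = 934286.40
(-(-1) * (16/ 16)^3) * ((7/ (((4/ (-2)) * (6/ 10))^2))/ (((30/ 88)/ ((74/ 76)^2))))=527065/ 38988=13.52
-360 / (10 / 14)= -504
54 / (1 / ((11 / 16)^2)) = 3267 / 128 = 25.52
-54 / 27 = -2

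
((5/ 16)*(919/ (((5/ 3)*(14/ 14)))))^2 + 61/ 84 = 159625933/ 5376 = 29692.32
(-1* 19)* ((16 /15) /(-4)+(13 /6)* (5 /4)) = -46.39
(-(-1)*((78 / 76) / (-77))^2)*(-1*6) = -4563 / 4280738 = -0.00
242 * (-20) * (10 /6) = -24200 /3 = -8066.67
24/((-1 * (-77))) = 24/77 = 0.31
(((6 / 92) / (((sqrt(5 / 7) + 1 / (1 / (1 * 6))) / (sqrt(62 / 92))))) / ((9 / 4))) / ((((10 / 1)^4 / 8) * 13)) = -sqrt(49910) / 6369821250 + 7 * sqrt(1426) / 1061636875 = 0.00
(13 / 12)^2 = 169 / 144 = 1.17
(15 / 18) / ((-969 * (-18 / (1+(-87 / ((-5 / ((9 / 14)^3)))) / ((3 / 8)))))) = 5714 / 8973909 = 0.00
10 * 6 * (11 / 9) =220 / 3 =73.33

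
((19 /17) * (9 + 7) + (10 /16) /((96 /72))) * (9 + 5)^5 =167784281 /17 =9869663.59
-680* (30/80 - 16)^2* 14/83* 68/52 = -158046875/4316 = -36618.83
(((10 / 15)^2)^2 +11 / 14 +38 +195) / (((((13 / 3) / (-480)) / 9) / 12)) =-254723520 / 91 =-2799159.56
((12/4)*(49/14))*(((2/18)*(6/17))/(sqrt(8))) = 7*sqrt(2)/68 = 0.15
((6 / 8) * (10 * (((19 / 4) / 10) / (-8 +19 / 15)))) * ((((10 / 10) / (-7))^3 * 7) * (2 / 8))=855 / 316736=0.00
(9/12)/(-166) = -0.00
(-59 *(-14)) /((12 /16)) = 3304 /3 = 1101.33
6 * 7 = 42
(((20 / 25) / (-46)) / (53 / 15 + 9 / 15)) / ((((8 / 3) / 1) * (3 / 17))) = -51 / 5704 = -0.01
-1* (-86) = 86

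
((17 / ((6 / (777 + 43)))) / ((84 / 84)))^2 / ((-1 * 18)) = -24290450 / 81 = -299882.10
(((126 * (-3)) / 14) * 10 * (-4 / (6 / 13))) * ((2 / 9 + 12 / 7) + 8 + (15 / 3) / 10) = 170950 / 7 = 24421.43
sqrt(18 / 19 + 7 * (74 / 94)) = sqrt(5149931) / 893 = 2.54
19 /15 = 1.27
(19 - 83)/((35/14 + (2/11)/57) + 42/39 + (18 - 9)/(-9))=-1043328/42061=-24.81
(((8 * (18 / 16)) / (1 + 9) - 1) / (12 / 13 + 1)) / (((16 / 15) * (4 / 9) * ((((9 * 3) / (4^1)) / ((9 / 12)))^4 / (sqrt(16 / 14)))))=-13 * sqrt(14) / 2721600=-0.00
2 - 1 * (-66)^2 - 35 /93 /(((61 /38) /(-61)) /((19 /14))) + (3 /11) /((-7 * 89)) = -2762561080 /637329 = -4334.59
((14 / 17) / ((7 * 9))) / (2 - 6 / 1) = -1 / 306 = -0.00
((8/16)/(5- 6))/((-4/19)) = 19/8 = 2.38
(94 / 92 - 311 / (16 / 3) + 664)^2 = 49849046361 / 135424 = 368096.10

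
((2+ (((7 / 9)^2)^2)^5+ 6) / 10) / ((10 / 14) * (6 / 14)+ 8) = 4769714680998899078041 / 49481698418361700220070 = 0.10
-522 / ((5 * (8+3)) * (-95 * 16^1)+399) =18 / 2869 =0.01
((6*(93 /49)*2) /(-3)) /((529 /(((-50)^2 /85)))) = -186000 /440657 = -0.42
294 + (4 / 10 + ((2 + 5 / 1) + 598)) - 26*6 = 3717 / 5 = 743.40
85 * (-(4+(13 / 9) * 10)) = -14110 / 9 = -1567.78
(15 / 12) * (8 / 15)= 2 / 3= 0.67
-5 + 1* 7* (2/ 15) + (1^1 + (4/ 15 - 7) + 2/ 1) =-39/ 5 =-7.80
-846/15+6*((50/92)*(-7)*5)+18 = -17541/115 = -152.53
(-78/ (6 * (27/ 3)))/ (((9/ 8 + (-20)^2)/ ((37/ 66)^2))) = -35594/ 31451409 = -0.00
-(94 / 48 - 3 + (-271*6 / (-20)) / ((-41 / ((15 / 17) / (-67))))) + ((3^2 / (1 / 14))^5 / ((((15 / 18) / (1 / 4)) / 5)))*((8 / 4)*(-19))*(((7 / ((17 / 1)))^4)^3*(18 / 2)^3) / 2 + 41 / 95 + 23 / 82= -57199877731174557891080142050627 / 3649056291327949904760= -15675252219.90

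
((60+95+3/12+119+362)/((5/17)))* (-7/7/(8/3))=-25959/32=-811.22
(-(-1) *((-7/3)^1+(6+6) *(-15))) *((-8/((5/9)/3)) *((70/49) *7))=78768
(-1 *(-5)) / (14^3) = 5 / 2744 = 0.00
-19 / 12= -1.58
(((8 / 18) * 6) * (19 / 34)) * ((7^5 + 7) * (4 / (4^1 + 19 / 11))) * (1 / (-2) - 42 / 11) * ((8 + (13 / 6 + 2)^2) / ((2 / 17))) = -3958411930 / 243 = -16289761.03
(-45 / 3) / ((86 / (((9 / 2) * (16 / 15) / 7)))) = -36 / 301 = -0.12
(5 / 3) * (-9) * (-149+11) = 2070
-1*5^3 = -125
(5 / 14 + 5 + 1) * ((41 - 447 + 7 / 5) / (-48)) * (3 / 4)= 25721 / 640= 40.19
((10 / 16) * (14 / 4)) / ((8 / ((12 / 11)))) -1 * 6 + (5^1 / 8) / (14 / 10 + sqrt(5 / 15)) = -110877 / 21472 -125 * sqrt(3) / 976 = -5.39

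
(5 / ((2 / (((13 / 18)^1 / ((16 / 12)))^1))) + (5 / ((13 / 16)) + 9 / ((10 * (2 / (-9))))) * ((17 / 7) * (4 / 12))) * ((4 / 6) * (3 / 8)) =22257 / 29120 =0.76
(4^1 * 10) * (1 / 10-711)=-28436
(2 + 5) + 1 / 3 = 22 / 3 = 7.33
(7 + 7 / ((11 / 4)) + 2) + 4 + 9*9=1062 / 11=96.55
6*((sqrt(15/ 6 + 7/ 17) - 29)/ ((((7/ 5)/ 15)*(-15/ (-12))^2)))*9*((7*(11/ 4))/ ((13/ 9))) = -1860408/ 13 + 96228*sqrt(374)/ 221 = -134687.67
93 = 93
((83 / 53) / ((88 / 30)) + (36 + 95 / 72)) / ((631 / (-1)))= -1588931 / 26486856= -0.06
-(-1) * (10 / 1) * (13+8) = 210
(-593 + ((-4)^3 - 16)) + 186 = -487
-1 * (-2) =2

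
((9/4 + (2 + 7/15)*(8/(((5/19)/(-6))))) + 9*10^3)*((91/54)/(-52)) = -5986631/21600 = -277.16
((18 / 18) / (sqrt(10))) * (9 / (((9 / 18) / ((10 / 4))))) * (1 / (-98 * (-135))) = sqrt(10) / 2940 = 0.00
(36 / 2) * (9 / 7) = 162 / 7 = 23.14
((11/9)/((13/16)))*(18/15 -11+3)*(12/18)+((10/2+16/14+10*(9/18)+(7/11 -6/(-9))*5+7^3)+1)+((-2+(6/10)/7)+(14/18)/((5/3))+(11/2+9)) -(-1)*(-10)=19345441/54054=357.89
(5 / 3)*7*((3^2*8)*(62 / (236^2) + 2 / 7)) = 838695 / 3481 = 240.94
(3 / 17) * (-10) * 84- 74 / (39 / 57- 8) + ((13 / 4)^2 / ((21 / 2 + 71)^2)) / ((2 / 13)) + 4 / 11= -761029115091 / 5524864136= -137.75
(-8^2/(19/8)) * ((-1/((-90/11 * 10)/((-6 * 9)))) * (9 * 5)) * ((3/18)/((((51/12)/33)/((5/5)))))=1035.73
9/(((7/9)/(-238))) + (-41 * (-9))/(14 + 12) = -71235/26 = -2739.81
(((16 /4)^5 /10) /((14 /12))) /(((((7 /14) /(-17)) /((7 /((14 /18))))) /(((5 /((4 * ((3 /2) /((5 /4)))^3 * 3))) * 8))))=-1088000 /21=-51809.52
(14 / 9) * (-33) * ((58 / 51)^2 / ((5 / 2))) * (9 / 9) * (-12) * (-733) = -3037880384 / 13005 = -233593.26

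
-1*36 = -36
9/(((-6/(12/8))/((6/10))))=-1.35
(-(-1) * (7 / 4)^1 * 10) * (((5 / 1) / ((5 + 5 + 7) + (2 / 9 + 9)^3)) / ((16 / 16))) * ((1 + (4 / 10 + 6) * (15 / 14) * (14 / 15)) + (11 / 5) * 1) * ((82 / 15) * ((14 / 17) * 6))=28.31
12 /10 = 6 /5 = 1.20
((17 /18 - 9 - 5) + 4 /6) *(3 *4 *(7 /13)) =-3122 /39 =-80.05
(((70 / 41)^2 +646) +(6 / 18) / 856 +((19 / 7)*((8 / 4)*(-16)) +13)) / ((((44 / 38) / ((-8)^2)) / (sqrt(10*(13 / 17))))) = 1320645175732*sqrt(2210) / 706337709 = 87896.16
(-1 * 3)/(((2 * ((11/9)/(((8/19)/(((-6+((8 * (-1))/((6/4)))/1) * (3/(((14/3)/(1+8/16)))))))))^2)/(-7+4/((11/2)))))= 1298304/138861899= 0.01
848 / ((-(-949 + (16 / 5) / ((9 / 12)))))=0.90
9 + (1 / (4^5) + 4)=13313 / 1024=13.00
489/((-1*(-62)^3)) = 489/238328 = 0.00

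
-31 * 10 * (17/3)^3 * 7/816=-313565/648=-483.90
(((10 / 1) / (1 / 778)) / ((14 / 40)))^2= 24211360000 / 49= 494109387.76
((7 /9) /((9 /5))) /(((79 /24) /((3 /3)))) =0.13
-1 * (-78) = 78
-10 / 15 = -2 / 3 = -0.67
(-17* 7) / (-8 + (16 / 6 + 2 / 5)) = 1785 / 74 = 24.12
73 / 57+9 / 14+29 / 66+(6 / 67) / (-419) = 97039583 / 41070799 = 2.36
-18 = -18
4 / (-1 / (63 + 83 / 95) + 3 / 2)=24272 / 9007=2.69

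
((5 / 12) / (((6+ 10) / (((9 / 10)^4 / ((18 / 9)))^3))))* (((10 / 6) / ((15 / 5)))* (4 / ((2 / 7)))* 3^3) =1977006755367 / 10240000000000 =0.19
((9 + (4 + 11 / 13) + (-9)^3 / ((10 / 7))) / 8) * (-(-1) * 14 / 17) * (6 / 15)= -451773 / 22100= -20.44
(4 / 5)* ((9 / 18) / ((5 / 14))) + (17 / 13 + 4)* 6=10714 / 325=32.97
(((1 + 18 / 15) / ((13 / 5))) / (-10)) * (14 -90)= 418 / 65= 6.43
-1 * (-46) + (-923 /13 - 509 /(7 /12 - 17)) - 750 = -146567 /197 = -743.99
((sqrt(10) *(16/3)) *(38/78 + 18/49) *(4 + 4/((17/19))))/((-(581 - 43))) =-209024 *sqrt(10)/2913001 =-0.23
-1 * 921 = -921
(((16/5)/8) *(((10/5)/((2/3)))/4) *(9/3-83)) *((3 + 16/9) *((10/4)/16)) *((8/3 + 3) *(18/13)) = -3655/26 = -140.58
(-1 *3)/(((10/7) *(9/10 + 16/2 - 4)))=-3/7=-0.43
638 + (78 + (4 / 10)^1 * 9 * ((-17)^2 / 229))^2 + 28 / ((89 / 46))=871125336566 / 116681225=7465.86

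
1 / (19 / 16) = 16 / 19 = 0.84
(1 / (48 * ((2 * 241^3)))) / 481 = 1 / 646349529696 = 0.00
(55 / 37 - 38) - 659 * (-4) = 96181 / 37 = 2599.49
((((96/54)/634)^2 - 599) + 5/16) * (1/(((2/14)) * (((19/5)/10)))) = -13644629877725/1237220568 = -11028.45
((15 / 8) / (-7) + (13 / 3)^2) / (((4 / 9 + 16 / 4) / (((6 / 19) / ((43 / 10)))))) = 1473 / 4816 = 0.31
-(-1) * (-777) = -777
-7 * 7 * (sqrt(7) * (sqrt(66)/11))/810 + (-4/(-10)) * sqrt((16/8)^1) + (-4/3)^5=-1024/243-49 * sqrt(462)/8910 + 2 * sqrt(2)/5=-3.77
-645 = -645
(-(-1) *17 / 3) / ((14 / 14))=17 / 3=5.67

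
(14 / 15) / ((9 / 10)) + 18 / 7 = 682 / 189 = 3.61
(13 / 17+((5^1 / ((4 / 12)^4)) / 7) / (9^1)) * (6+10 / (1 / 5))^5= 67346628608 / 17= 3961566388.71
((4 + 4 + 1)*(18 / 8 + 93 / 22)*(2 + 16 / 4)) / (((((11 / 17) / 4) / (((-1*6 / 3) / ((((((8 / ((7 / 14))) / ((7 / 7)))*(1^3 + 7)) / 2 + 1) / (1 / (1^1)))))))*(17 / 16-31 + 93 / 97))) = 162419904 / 70745675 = 2.30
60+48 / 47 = 2868 / 47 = 61.02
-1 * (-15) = 15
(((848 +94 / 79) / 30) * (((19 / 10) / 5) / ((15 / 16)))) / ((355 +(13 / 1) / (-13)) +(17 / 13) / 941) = 364739128 / 11253599375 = 0.03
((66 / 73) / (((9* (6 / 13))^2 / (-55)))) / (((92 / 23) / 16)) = -11.53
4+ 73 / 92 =4.79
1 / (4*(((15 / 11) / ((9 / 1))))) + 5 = 133 / 20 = 6.65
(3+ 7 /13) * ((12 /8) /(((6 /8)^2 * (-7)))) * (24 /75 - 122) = 28704 /175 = 164.02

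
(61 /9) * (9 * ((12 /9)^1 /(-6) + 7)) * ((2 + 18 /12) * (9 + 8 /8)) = 130235 /9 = 14470.56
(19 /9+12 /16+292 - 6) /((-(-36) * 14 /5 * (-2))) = -51995 /36288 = -1.43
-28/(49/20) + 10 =-10/7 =-1.43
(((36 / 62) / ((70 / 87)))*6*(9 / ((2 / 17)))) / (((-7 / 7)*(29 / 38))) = -470934 / 1085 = -434.04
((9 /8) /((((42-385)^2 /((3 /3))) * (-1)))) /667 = -9 /627775064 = -0.00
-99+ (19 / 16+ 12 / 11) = -17023 / 176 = -96.72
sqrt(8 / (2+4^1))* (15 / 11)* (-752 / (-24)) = 940* sqrt(3) / 33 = 49.34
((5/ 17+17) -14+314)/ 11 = 5394/ 187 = 28.84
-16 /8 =-2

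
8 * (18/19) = 144/19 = 7.58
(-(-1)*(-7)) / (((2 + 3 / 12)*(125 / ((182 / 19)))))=-5096 / 21375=-0.24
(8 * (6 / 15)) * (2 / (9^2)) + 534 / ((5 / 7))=747.68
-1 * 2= -2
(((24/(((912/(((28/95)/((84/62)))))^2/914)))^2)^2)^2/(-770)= -1383938215451140817197352119533663674079286081/180932285412374947541814168752622577166970637790210615700000000000000000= -0.00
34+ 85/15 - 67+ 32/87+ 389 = 10499/29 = 362.03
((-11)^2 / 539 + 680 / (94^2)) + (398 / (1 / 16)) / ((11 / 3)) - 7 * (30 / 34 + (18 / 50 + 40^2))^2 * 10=-7719698004519636501 / 43012267375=-179476658.07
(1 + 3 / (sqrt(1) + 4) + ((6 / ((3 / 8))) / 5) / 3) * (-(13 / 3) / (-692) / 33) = 26 / 51381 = 0.00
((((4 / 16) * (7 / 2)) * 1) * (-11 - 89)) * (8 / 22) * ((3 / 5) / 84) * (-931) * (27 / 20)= 25137 / 88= 285.65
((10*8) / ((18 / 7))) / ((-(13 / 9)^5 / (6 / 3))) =-3674160 / 371293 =-9.90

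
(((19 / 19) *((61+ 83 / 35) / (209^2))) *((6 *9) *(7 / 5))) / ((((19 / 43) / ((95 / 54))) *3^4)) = 95374 / 17690805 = 0.01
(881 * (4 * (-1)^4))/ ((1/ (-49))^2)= 8461124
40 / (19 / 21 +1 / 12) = 3360 / 83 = 40.48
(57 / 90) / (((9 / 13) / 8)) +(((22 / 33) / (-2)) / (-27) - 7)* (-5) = 17114 / 405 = 42.26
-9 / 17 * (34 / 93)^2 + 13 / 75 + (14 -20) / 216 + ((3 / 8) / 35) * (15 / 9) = 1121899 / 12108600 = 0.09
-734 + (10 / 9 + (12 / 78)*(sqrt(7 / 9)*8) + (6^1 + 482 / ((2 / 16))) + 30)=16*sqrt(7) / 39 + 28432 / 9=3160.20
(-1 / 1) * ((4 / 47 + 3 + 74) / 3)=-3623 / 141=-25.70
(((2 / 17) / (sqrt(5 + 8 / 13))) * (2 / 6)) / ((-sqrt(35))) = -2 * sqrt(33215) / 130305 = -0.00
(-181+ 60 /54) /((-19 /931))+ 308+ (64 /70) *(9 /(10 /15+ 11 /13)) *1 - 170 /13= 2202209729 /241605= 9114.92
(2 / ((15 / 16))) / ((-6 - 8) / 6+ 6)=32 / 55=0.58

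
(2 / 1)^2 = 4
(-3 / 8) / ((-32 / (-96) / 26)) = -29.25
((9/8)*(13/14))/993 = 39/37072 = 0.00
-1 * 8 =-8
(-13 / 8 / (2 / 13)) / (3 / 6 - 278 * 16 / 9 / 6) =0.13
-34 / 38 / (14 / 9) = -153 / 266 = -0.58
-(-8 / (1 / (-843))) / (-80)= 843 / 10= 84.30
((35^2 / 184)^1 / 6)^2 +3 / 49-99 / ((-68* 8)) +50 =52260631529 / 1015273728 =51.47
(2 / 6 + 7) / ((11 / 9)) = 6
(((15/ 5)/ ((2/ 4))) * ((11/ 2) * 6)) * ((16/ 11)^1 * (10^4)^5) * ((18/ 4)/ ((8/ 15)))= 243000000000000000000000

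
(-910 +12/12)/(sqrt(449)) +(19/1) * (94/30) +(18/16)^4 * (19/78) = 95724223/1597440 - 909 * sqrt(449)/449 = 17.03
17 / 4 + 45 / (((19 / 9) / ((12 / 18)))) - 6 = 947 / 76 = 12.46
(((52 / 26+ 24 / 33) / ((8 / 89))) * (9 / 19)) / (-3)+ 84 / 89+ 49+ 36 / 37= 46.13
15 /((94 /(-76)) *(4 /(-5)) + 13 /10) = 190 /29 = 6.55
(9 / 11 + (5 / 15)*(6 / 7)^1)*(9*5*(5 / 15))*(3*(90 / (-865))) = -5.17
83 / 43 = 1.93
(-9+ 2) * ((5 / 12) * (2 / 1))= -35 / 6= -5.83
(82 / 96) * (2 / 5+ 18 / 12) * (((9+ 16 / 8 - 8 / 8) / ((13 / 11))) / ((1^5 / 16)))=8569 / 39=219.72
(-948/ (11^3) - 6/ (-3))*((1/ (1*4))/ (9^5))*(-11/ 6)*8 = -0.00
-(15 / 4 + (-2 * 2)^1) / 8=1 / 32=0.03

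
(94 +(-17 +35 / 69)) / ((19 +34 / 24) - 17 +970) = 21392 / 268663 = 0.08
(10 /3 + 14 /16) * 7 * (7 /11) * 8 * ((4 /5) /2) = 9898 /165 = 59.99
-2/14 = -1/7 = -0.14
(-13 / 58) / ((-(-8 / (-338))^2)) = 371293 / 928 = 400.10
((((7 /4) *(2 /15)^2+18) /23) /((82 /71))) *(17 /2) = 4896799 /848700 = 5.77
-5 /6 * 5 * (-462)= 1925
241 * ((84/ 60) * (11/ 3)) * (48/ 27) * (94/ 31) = 27909728/ 4185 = 6668.99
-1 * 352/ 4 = -88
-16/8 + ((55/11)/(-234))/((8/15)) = -2.04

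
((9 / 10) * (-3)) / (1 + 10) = -27 / 110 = -0.25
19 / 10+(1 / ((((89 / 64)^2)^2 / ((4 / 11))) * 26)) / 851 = 1.90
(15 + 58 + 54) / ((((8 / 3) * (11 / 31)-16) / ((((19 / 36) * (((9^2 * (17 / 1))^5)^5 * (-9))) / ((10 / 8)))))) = 667403956465500888312533601289988483176287142747040011408178790366084426755197496313 / 7000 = 95343422352214412616076230000000000000000000000000000000000000000000000000000000.00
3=3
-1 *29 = -29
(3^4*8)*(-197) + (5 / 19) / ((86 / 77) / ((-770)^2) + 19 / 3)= -1051939108981506 / 8240423101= -127655.96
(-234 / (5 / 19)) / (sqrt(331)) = -4446* sqrt(331) / 1655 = -48.87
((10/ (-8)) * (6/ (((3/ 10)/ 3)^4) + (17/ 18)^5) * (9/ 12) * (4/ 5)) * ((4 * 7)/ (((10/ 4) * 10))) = -793628498999/ 15746400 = -50400.63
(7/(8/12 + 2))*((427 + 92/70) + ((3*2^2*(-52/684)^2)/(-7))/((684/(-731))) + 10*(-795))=-109695724547/5555790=-19744.40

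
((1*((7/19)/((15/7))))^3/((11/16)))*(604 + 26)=26353376/5658675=4.66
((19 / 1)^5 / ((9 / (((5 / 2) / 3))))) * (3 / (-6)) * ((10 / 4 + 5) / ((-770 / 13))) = 160946435 / 11088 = 14515.37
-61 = -61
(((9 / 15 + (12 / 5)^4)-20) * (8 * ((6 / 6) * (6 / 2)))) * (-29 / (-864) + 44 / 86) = 34883161 / 193500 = 180.27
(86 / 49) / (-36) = -43 / 882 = -0.05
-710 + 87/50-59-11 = -38913/50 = -778.26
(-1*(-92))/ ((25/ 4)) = 368/ 25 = 14.72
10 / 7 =1.43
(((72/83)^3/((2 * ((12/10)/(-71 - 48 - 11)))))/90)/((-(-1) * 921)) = -74880/175538609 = -0.00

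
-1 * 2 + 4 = 2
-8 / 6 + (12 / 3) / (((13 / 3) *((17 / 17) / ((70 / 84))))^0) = 8 / 3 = 2.67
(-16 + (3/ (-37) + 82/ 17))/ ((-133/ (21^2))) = 446103/ 11951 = 37.33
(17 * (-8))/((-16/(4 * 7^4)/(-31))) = -2530654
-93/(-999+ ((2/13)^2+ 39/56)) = 880152/9447721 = 0.09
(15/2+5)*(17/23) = 425/46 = 9.24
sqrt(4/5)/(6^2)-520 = -520 + sqrt(5)/90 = -519.98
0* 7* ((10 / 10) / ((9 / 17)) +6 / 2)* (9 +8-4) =0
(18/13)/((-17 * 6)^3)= -1/766428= -0.00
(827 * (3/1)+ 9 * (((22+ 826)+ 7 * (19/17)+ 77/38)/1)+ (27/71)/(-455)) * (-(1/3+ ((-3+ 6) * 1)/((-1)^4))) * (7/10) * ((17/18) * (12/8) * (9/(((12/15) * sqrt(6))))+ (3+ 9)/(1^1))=-425796986766/1490645-70966164461 * sqrt(6)/1122368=-440524.83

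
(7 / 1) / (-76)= -7 / 76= -0.09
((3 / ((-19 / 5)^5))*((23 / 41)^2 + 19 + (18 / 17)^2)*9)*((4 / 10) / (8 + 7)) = -0.02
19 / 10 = 1.90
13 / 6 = 2.17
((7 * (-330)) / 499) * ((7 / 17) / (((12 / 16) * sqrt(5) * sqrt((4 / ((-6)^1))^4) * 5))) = -9702 * sqrt(5) / 42415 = -0.51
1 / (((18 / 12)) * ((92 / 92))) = 2 / 3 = 0.67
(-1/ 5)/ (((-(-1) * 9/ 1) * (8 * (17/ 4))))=-1/ 1530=-0.00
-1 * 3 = -3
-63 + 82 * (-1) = -145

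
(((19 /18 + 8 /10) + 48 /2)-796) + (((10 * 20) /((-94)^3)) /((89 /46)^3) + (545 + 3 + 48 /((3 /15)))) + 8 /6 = 126402358927049 /6587279683830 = 19.19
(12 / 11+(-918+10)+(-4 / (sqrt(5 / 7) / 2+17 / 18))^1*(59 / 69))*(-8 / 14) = 746200816 / 1432739 - 25488*sqrt(35) / 130249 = 519.66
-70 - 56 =-126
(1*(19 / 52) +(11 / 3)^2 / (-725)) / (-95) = -0.00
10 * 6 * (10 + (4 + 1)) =900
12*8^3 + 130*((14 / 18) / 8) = 221639 / 36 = 6156.64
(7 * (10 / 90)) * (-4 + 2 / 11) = -98 / 33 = -2.97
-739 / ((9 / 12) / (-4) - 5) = 11824 / 83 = 142.46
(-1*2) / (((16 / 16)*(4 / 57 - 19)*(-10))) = -57 / 5395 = -0.01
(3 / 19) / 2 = 3 / 38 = 0.08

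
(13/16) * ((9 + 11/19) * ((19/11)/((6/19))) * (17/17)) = 22477/528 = 42.57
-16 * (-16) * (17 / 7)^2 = 73984 / 49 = 1509.88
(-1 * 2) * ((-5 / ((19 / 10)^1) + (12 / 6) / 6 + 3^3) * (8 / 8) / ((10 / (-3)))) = 1408 / 95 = 14.82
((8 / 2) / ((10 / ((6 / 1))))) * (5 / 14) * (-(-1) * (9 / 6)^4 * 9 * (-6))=-6561 / 28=-234.32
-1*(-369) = 369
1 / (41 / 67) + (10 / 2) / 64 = 4493 / 2624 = 1.71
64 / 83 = 0.77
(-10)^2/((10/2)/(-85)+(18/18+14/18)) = 58.17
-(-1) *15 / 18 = 5 / 6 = 0.83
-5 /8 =-0.62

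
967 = 967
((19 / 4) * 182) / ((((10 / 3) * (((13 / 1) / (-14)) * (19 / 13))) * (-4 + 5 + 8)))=-637 / 30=-21.23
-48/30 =-8/5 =-1.60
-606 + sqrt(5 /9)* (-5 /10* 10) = -606 - 5* sqrt(5) /3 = -609.73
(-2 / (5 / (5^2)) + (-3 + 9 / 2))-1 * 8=-16.50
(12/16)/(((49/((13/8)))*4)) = 39/6272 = 0.01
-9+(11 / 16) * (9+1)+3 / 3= -9 / 8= -1.12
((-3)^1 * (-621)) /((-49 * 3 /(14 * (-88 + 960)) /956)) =-1035370944 /7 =-147910134.86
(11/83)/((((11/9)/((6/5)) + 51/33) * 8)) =3267/505636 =0.01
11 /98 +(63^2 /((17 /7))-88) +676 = 3702529 /1666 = 2222.41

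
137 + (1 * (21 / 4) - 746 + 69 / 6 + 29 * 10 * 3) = 1111 / 4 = 277.75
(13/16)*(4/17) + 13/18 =559/612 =0.91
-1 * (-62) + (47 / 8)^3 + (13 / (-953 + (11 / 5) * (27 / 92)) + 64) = 73741640045 / 224298496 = 328.77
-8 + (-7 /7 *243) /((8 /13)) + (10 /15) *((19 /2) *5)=-8909 /24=-371.21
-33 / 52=-0.63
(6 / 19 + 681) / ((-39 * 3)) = -4315 / 741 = -5.82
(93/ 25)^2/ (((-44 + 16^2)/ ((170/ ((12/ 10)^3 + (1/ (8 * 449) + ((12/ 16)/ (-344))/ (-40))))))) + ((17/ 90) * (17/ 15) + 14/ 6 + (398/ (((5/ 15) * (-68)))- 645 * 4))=-98886095947614788/ 38200743443925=-2588.59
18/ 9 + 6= 8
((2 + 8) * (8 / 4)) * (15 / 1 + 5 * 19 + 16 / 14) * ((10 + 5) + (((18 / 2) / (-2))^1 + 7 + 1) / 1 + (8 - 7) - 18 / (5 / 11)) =-312756 / 7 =-44679.43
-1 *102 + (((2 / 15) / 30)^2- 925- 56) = -54826874 / 50625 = -1083.00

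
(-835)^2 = 697225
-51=-51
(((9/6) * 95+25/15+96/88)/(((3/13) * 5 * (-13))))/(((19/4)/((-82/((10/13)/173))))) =1768015366/47025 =37597.35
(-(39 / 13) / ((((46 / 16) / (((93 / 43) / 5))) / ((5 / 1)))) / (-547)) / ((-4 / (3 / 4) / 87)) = -72819 / 1081966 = -0.07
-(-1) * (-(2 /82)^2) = -1 /1681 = -0.00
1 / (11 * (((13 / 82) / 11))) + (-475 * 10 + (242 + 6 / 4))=-4500.19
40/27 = 1.48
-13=-13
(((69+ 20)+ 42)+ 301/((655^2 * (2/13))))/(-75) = -112408463/64353750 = -1.75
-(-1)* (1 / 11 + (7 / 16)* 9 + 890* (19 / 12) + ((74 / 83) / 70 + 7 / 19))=41195795629 / 29142960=1413.58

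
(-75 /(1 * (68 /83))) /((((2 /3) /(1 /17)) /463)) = -8646525 /2312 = -3739.85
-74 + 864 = 790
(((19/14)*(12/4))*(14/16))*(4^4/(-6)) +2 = -150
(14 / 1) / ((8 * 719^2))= 7 / 2067844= 0.00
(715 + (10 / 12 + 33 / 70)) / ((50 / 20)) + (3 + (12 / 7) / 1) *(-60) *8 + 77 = -997151 / 525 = -1899.34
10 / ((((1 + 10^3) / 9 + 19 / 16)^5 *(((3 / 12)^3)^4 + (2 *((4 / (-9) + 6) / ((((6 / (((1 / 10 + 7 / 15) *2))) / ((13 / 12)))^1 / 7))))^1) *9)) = 280476268308914503680 / 72107768125531668146078477454961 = 0.00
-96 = -96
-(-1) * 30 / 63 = 10 / 21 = 0.48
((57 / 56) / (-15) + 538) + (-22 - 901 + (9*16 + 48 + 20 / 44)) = -192.61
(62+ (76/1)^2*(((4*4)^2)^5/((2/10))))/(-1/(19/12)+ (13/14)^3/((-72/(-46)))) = -59598760030526600356032/225319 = -264508363833172525.87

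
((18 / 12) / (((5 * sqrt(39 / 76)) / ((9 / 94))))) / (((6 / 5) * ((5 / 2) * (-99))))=-sqrt(741) / 201630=-0.00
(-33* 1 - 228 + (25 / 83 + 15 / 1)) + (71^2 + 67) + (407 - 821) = 369209 / 83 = 4448.30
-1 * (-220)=220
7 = 7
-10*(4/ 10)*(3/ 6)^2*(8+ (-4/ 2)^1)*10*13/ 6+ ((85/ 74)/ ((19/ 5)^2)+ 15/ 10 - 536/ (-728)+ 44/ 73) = -11276007101/ 88730551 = -127.08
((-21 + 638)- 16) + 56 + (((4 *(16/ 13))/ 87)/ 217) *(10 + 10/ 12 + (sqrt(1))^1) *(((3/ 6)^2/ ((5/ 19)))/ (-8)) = 2418681736/ 3681405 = 657.00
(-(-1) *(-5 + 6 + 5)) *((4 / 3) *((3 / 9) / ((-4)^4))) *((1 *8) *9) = 3 / 4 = 0.75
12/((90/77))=154/15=10.27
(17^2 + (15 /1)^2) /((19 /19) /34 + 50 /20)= 203.21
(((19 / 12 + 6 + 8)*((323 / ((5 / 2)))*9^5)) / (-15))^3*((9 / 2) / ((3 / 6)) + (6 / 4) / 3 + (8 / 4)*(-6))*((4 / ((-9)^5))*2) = -1053974133672455885769 / 6250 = -168635861387592941.72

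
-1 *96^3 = -884736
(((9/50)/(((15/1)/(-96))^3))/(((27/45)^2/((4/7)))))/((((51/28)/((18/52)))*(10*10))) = -98304/690625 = -0.14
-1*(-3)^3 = 27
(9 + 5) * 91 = 1274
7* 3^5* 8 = 13608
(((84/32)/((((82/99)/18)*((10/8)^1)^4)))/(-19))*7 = -4191264/486875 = -8.61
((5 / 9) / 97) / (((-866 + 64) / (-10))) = 25 / 350073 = 0.00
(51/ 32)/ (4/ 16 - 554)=-51/ 17720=-0.00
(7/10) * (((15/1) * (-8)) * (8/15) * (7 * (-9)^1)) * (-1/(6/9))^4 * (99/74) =3536379/185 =19115.56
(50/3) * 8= 400/3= 133.33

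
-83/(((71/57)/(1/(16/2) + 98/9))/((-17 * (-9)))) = -63778611/568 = -112286.29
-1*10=-10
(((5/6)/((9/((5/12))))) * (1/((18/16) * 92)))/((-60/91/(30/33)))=-2275/4426488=-0.00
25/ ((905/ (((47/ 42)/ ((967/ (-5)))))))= -1175/ 7351134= -0.00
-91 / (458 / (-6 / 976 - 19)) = 844025 / 223504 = 3.78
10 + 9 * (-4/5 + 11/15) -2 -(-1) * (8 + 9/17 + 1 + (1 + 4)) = 1864/85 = 21.93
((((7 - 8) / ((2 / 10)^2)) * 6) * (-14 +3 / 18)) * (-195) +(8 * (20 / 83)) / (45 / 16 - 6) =-1712780185 / 4233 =-404625.60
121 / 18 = 6.72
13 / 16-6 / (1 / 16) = -1523 / 16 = -95.19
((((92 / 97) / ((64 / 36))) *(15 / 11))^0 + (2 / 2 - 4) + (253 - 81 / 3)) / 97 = 224 / 97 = 2.31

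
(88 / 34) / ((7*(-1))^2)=44 / 833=0.05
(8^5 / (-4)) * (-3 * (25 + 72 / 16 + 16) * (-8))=-8945664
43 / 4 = 10.75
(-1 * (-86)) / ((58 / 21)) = 903 / 29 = 31.14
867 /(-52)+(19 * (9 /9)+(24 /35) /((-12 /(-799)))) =87331 /1820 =47.98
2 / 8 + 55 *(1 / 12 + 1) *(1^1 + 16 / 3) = 6797 / 18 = 377.61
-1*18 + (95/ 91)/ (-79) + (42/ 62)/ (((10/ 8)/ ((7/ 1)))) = -15844903/ 1114295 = -14.22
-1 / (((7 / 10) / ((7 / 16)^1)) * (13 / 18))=-45 / 52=-0.87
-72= -72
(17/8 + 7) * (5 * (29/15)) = 2117/24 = 88.21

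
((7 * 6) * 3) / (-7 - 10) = -126 / 17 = -7.41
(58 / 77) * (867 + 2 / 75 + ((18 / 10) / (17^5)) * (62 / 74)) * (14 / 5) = 396276245054048 / 216705674625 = 1828.64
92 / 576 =23 / 144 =0.16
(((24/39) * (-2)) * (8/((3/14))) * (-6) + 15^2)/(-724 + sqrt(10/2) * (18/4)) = -18850064/27251887 - 117162 * sqrt(5)/27251887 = -0.70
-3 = -3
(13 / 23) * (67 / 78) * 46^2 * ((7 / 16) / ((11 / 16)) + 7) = 86296 / 11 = 7845.09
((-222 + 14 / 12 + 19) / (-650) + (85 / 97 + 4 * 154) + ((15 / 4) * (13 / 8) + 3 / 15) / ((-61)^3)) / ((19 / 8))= 423967380596011 / 1631471333700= 259.87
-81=-81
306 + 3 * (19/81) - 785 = -12914/27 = -478.30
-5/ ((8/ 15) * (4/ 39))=-2925/ 32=-91.41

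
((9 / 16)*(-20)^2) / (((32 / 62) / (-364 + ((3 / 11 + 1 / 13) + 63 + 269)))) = -13797.57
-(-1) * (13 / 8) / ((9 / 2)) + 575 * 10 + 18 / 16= 414107 / 72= 5751.49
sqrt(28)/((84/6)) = sqrt(7)/7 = 0.38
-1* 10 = -10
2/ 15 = 0.13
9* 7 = 63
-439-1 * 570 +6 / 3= -1007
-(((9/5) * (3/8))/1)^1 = -27/40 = -0.68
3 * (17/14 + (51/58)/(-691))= 510459/140273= 3.64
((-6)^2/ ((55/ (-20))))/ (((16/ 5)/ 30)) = -1350/ 11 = -122.73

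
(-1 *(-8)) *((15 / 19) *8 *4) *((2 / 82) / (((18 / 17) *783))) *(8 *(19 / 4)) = 21760 / 96309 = 0.23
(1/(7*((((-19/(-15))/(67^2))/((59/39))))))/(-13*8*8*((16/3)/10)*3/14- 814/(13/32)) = -6621275/18143936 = -0.36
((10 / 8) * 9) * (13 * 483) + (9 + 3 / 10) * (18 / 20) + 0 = 1766178 / 25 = 70647.12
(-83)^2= 6889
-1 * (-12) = 12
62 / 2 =31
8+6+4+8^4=4114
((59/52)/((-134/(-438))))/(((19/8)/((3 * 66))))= 5116716/16549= 309.19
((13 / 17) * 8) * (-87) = -9048 / 17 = -532.24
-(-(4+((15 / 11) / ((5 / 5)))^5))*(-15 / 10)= -4210737 / 322102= -13.07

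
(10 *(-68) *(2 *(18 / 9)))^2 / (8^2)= 115600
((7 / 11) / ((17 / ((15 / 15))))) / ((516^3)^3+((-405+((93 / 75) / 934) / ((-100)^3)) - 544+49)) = 23350000000 / 1617624686584076369312764357457142029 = 0.00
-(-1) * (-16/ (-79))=16/ 79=0.20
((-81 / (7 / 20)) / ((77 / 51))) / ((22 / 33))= -123930 / 539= -229.93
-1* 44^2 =-1936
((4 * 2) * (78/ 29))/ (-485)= -624/ 14065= -0.04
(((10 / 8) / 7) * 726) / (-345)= -121 / 322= -0.38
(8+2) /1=10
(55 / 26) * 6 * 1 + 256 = 3493 / 13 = 268.69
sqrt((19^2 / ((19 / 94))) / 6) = sqrt(2679) / 3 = 17.25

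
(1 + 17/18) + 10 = 215/18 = 11.94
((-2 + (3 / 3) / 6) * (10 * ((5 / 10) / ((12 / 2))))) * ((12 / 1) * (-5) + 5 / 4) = 12925 / 144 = 89.76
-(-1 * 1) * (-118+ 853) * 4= 2940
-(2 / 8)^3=-1 / 64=-0.02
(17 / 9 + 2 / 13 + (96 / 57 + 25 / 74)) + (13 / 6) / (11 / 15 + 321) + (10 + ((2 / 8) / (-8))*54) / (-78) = 69755539 / 17593056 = 3.96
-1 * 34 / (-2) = 17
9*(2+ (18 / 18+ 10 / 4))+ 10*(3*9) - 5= 314.50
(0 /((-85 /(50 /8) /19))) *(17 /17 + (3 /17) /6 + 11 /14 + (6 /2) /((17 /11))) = 0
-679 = -679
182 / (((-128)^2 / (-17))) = -0.19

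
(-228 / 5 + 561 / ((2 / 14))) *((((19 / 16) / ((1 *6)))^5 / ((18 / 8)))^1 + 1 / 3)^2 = 242116078471825254288109 / 560952536617829007360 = 431.62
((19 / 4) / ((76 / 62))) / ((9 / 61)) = 1891 / 72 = 26.26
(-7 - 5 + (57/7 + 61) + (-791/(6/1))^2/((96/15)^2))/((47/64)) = 655.61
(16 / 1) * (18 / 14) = 20.57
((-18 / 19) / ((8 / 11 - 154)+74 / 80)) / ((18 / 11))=4840 / 1273627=0.00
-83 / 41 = -2.02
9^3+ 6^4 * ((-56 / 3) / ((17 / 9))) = -205335 / 17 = -12078.53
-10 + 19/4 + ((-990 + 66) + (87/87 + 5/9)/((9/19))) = -300013/324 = -925.97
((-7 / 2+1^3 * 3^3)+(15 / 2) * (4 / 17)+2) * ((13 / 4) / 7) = 12051 / 952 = 12.66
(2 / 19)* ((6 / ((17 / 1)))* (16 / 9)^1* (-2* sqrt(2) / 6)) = -64* sqrt(2) / 2907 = -0.03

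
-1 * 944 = -944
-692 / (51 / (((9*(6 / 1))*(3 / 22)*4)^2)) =-24214464 / 2057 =-11771.74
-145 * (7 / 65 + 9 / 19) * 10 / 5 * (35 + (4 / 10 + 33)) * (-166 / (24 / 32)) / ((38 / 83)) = 6885252384 / 1235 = 5575103.14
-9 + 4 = -5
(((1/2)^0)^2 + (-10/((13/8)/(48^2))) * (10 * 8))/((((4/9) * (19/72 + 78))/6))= -14332710564/73255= -195655.05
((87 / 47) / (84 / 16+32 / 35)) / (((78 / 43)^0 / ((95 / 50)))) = 23142 / 40561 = 0.57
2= 2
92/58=46/29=1.59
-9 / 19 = -0.47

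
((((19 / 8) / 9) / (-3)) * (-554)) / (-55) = -5263 / 5940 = -0.89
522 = 522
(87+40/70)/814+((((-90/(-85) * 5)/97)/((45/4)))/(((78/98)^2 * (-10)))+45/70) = 26784537214/35728297605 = 0.75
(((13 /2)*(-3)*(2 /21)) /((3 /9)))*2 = -78 /7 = -11.14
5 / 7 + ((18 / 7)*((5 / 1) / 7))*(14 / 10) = 3.29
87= 87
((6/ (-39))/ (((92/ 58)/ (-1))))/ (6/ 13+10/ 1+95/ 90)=522/ 61985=0.01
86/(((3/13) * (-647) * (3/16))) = -17888/5823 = -3.07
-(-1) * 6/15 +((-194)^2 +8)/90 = 1256/3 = 418.67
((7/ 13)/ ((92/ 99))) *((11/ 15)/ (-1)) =-2541/ 5980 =-0.42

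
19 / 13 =1.46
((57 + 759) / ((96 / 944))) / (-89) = -8024 / 89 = -90.16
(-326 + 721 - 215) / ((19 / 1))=180 / 19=9.47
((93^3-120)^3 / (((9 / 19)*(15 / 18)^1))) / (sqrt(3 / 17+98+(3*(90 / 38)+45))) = 6588923882739907338*sqrt(15678743) / 242705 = 107495773179631616.27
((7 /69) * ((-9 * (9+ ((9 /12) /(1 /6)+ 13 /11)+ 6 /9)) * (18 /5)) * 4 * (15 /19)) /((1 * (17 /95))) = -3829140 /4301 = -890.29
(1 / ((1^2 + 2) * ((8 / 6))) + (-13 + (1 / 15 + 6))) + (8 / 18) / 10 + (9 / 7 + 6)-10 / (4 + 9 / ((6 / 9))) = 19 / 252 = 0.08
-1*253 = -253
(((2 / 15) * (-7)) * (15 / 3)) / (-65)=14 / 195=0.07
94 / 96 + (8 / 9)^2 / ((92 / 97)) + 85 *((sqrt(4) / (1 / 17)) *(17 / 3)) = 488209699 / 29808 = 16378.48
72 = 72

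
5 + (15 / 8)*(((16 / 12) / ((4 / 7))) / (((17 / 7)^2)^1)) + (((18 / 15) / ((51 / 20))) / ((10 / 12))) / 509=33791403 / 5884040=5.74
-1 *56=-56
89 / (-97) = -89 / 97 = -0.92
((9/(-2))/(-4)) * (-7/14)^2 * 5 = 45/32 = 1.41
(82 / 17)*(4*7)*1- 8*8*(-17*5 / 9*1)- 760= -3136 / 153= -20.50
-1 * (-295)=295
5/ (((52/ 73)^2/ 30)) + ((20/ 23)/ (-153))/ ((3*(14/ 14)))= 4219341935/ 14273064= 295.62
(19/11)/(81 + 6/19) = 361/16995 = 0.02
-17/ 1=-17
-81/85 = -0.95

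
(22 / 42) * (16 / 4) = 44 / 21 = 2.10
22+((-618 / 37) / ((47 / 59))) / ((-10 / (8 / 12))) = 203444 / 8695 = 23.40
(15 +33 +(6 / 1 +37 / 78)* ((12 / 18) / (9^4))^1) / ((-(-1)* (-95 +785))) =1602047 / 23029110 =0.07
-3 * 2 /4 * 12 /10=-9 /5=-1.80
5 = 5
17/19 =0.89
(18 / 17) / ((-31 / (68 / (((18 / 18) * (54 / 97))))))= -388 / 93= -4.17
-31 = -31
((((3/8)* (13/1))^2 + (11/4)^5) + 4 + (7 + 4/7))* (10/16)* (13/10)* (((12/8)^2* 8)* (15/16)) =2423046015/917504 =2640.91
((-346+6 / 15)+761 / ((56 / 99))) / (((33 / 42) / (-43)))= -12036861 / 220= -54713.00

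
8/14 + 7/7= 11/7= 1.57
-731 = -731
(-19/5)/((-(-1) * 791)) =-19/3955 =-0.00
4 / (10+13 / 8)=32 / 93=0.34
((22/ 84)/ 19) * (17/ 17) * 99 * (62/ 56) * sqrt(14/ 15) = 3751 * sqrt(210)/ 37240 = 1.46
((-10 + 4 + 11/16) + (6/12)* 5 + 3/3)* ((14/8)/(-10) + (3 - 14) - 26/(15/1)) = 44921/1920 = 23.40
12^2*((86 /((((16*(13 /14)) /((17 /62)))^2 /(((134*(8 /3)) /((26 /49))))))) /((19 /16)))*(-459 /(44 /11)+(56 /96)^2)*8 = -263480616746200 /120345069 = -2189376.09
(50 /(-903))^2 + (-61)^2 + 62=3084694747 /815409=3783.00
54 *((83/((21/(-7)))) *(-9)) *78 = 1048788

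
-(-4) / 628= 1 / 157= 0.01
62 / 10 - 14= -39 / 5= -7.80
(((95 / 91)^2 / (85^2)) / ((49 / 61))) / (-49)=-22021 / 5746094809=-0.00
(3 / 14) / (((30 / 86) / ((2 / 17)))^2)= 3698 / 151725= 0.02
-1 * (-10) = 10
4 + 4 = 8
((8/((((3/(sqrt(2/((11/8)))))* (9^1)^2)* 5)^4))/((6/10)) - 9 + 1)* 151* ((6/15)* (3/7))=-382242226743407504/1845816492279375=-207.09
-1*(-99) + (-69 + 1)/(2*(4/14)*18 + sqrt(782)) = 1657269/16567 -1666*sqrt(782)/16567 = 97.22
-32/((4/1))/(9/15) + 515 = 1505/3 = 501.67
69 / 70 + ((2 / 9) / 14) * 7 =691 / 630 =1.10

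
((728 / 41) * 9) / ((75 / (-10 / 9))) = -1456 / 615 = -2.37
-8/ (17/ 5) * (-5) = 200/ 17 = 11.76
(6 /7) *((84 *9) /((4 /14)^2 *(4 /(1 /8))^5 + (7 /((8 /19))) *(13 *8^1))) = 10584 /44767483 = 0.00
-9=-9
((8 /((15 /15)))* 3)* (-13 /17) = -312 /17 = -18.35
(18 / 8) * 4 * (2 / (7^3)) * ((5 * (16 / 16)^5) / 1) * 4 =360 / 343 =1.05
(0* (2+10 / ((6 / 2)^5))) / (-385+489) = 0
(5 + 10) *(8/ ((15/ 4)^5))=8192/ 50625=0.16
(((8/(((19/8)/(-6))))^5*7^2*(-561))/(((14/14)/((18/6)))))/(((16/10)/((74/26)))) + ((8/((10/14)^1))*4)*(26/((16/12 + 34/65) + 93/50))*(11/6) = 115392164832240315490240/233275762889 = 494659896952.72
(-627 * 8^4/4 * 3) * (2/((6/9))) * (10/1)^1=-57784320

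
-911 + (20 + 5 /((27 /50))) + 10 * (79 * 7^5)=358469503 /27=13276648.26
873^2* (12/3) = 3048516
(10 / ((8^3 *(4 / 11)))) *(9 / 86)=495 / 88064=0.01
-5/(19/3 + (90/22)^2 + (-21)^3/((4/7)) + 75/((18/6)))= 1452/4692481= 0.00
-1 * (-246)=246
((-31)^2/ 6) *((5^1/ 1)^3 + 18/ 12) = 243133/ 12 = 20261.08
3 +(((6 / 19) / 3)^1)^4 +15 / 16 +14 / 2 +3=29061839 / 2085136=13.94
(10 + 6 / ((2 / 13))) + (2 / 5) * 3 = 251 / 5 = 50.20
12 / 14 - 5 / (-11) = 101 / 77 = 1.31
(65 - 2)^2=3969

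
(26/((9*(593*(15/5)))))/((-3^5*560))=-13/1089388440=-0.00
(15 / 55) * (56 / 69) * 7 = 392 / 253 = 1.55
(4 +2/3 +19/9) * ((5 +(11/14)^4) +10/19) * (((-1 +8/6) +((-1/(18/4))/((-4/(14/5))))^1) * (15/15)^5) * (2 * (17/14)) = 49185375613/1034638920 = 47.54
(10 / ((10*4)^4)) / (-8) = -0.00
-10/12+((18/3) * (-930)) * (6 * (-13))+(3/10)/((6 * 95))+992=2486517653/5700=436231.17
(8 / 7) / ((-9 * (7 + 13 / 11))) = -44 / 2835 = -0.02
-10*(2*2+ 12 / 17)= -47.06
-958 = -958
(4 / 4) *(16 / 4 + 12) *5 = 80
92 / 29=3.17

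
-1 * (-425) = 425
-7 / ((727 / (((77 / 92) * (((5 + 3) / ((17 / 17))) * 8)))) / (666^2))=-228767.83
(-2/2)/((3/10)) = -10/3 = -3.33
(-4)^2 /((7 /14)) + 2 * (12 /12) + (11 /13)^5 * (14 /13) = 166366220 /4826809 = 34.47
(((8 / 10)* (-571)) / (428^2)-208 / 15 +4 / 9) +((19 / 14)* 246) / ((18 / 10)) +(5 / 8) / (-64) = 317674107217 / 1846494720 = 172.04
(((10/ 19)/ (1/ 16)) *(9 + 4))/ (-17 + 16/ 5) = -10400/ 1311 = -7.93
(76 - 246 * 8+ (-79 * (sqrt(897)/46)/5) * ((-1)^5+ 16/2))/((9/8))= -15136/9 - 2212 * sqrt(897)/1035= -1745.79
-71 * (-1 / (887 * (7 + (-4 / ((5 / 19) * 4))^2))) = 1775 / 475432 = 0.00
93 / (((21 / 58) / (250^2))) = 16053571.43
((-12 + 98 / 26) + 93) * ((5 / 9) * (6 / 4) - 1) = -551 / 39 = -14.13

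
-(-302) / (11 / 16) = 4832 / 11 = 439.27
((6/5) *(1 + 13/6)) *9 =171/5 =34.20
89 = 89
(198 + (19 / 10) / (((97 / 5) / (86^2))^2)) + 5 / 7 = 18201109239 / 65863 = 276348.01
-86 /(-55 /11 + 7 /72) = 6192 /353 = 17.54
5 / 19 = 0.26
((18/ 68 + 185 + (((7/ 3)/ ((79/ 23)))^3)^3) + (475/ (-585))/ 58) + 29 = 3239739550536527967143772104/ 15119080718519141673768693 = 214.28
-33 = -33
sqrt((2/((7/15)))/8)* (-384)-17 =-192* sqrt(105)/7-17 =-298.06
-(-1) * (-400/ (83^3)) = -400/ 571787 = -0.00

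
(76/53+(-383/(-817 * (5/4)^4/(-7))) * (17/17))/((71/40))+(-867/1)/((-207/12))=444694040828/8838816625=50.31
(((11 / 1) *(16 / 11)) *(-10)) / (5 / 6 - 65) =2.49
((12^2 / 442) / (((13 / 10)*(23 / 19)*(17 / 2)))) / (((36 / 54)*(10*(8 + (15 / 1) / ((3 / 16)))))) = 513 / 12356773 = 0.00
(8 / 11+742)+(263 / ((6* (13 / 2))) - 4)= 319807 / 429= 745.47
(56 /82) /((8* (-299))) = -7 /24518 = -0.00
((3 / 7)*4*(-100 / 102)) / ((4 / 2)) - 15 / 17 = -205 / 119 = -1.72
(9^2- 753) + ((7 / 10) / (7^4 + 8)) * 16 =-672.00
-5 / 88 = -0.06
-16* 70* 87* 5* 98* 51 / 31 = -2435025600 / 31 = -78549212.90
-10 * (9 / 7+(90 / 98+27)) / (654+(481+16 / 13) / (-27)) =-1004562 / 2188193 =-0.46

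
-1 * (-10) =10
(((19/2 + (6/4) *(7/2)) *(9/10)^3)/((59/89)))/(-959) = -64881/3836000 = -0.02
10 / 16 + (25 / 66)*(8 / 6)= 895 / 792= 1.13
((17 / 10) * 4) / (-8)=-17 / 20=-0.85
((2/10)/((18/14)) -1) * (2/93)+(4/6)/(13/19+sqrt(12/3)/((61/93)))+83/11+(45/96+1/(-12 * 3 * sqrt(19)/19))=52106539211/6374190240 -sqrt(19)/36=8.05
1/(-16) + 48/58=355/464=0.77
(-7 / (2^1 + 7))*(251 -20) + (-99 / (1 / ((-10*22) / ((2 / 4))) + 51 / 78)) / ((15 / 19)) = -4160717 / 11181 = -372.12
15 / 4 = 3.75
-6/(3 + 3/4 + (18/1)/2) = -8/17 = -0.47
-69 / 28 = -2.46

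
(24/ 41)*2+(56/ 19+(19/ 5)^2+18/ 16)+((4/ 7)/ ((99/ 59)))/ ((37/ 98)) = 11747817901/ 570695400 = 20.59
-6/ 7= -0.86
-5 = -5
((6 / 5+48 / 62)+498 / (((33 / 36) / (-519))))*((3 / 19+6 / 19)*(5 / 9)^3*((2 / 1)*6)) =-5341510600 / 19437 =-274811.47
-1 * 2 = -2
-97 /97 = -1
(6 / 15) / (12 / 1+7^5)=2 / 84095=0.00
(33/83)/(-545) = -33/45235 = -0.00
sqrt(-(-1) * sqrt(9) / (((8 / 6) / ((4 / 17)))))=3 * sqrt(17) / 17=0.73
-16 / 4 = -4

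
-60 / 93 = -20 / 31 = -0.65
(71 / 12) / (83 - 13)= 71 / 840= 0.08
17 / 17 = 1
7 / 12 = 0.58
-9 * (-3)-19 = 8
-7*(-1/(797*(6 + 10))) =7/12752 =0.00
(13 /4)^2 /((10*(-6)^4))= 169 /207360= 0.00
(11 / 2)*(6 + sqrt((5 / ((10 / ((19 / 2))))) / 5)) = 11*sqrt(95) / 20 + 33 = 38.36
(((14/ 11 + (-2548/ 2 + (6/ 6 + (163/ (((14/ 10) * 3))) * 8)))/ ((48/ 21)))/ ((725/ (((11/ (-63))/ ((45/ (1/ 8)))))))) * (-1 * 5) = -222049/ 157852800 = -0.00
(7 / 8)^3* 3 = 1029 / 512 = 2.01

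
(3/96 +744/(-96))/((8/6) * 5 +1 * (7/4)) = -741/808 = -0.92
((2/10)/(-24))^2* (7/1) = 0.00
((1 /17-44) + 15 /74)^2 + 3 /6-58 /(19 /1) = 57446325697 /30068716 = 1910.50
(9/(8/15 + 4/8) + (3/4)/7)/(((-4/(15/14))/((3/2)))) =-344385/97216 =-3.54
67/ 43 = 1.56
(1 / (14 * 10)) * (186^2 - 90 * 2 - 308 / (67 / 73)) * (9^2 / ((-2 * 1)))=-46238607 / 4690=-9858.98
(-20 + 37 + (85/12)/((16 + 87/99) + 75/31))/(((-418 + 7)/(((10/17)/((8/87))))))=-11697585/43274464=-0.27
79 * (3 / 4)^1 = 59.25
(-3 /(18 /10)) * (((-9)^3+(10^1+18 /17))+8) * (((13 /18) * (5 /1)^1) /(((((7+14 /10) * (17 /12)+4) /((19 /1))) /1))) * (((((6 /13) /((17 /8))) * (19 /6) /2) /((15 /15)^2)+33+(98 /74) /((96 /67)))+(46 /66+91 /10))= 44882970334925 /199488608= 224990.14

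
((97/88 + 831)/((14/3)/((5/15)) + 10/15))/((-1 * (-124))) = 219675/480128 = 0.46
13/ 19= 0.68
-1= -1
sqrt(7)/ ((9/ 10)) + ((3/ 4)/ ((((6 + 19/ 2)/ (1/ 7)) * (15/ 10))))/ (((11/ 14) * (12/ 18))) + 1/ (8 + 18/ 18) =368/ 3069 + 10 * sqrt(7)/ 9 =3.06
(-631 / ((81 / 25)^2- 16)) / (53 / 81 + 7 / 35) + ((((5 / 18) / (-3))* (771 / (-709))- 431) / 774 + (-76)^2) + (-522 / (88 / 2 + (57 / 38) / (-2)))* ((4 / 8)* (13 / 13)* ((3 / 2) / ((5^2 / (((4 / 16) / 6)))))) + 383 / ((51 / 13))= 7501970352414844427 / 1248811571662650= 6007.29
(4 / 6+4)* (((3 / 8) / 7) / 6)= 1 / 24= 0.04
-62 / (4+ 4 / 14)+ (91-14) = 938 / 15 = 62.53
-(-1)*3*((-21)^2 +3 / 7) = 9270 / 7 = 1324.29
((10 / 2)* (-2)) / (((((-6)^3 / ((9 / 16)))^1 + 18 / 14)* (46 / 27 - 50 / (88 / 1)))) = 27720 / 1204657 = 0.02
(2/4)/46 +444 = 40849/92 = 444.01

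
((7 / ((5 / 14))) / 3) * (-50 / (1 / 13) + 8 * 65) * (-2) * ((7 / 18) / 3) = 220.20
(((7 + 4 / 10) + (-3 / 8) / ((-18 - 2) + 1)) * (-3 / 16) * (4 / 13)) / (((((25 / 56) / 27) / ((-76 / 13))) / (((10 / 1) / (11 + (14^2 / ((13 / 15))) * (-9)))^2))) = 12789252 / 3462922445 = 0.00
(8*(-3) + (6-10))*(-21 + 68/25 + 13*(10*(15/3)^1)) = -17688.16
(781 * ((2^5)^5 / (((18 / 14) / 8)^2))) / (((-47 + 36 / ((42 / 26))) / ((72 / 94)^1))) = -2301097448308736 / 73179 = -31444778533.58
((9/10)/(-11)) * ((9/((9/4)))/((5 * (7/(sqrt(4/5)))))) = -36 * sqrt(5)/9625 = -0.01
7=7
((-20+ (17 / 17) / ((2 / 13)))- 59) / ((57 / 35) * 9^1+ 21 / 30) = -203 / 43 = -4.72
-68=-68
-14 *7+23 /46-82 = -359 /2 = -179.50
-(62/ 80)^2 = -961/ 1600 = -0.60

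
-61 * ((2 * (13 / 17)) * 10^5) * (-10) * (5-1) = 373176470.59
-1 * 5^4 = -625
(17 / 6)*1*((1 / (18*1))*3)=17 / 36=0.47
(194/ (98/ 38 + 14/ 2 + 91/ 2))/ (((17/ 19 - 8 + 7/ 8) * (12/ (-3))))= 280136/ 1982071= 0.14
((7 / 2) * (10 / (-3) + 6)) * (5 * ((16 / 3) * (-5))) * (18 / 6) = -11200 / 3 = -3733.33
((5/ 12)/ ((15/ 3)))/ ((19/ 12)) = 0.05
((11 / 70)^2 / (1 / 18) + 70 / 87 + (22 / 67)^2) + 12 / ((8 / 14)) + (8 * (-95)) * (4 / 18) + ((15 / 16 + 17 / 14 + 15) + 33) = -2213267933077 / 22963928400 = -96.38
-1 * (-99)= 99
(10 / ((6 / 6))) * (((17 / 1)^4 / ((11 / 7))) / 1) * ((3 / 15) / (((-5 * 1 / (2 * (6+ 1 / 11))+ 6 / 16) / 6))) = -3760449504 / 209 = -17992581.36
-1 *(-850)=850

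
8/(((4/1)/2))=4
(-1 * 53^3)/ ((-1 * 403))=148877/ 403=369.42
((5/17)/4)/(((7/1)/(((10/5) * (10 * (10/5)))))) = 0.42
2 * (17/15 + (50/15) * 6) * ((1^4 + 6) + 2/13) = 19654/65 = 302.37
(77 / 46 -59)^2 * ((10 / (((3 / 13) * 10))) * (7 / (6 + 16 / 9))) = 271196991 / 21160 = 12816.49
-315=-315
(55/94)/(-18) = -55/1692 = -0.03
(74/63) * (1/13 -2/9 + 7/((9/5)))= 10804/2457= 4.40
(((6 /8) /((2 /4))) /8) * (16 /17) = 3 /17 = 0.18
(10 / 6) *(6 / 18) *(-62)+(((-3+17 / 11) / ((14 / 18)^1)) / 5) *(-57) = -45478 / 3465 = -13.12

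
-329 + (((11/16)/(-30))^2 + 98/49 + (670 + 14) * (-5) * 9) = -31107.00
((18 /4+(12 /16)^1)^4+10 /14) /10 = 76.04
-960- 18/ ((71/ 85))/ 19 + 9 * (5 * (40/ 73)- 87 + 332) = 124920375/ 98477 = 1268.52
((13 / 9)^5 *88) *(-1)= -32673784 / 59049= -553.33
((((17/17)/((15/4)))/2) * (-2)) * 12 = -16/5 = -3.20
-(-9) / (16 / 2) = 9 / 8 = 1.12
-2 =-2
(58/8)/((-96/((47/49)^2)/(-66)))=704671/153664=4.59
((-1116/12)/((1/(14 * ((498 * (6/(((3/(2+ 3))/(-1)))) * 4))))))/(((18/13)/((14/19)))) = 262240160/19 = 13802113.68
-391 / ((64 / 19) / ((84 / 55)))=-156009 / 880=-177.28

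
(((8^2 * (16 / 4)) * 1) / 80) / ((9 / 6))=32 / 15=2.13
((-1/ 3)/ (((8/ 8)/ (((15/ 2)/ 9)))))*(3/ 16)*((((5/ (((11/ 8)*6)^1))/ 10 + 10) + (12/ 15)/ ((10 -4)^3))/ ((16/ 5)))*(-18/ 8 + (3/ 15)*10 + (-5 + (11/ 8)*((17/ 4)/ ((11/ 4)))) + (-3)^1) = 7323295/ 7299072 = 1.00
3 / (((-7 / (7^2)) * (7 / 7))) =-21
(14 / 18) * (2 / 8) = 7 / 36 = 0.19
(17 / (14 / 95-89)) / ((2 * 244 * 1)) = -1615 / 4119208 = -0.00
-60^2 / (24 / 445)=-66750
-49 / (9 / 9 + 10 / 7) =-343 / 17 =-20.18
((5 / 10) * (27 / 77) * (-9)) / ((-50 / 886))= 107649 / 3850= 27.96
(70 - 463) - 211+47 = -557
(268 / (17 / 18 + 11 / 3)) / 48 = 1.21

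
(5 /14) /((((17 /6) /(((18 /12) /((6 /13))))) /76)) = 3705 /119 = 31.13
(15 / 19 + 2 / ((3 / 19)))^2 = 181.07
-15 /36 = -5 /12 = -0.42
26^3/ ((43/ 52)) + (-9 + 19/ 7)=6395772/ 301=21248.41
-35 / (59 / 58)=-2030 / 59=-34.41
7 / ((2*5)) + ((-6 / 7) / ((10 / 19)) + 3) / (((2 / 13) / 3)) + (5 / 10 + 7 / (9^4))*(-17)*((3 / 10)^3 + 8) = -150391571 / 3674160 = -40.93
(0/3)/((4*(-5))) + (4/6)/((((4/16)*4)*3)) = 2/9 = 0.22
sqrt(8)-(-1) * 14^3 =2 * sqrt(2)+ 2744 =2746.83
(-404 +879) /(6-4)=475 /2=237.50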